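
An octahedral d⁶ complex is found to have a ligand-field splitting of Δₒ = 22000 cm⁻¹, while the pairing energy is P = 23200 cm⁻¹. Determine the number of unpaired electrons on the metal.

Since Δₒ = 22000 cm⁻¹ < P = 23200 cm⁻¹, the complex adopts the high-spin configuration.
That gives t₂g⁴ eg².
Unpaired electrons: 4.

4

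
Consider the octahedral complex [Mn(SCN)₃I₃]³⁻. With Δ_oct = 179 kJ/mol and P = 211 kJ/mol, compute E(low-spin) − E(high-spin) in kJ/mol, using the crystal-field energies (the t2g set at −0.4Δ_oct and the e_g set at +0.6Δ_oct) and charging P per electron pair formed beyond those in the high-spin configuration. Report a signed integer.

32

Ligand charges: 3×(-1) from SCN⁻ and 3×(-1) from I⁻ sum to -6; with overall charge -3, Mn is +3.
Mn is in group 7, so Mn³⁺ is d⁴ (7 − 3 = 4).
High-spin d⁴ fills as t2g^3 e_g^1 with CFSE 3(−0.4) + 1(+0.6) = -0.6Δ_oct = -107 kJ/mol.
Low-spin: t2g^4 e_g^0, orbital CFSE = -1.6Δ_oct = -286 kJ/mol; plus 1 excess pair × P = +211 kJ/mol; total -75 kJ/mol.
The difference is -75 − (-107) = 32 kJ/mol, so high-spin lies lower.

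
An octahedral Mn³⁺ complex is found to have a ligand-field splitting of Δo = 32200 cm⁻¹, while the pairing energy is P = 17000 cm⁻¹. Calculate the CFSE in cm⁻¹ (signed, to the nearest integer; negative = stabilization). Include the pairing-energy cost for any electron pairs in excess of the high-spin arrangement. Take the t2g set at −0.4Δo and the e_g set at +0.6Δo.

Mn is in group 7, so Mn³⁺ is d⁴ (7 − 3 = 4).
With Δo > P the complex is low-spin.
Filling d⁴ accordingly: t2g^4 e_g^0.
Orbital CFSE = -1.6Δo = -1.6 × 32200 = -51520 cm⁻¹.
Excess pairs vs high-spin: 1 − 0 = 1; pairing cost = +17000 cm⁻¹.
Net CFSE = -51520 + 17000 = -34520 cm⁻¹.

-34520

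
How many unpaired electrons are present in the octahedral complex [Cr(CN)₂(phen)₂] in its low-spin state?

Ligand charges: 2×(-1) from CN⁻ and 2×(+0) from phen sum to -2; with overall charge +0, Cr is +2.
Cr is in group 6, so Cr²⁺ is d⁴ (6 − 2 = 4).
Configuration: t₂g⁴ eg⁰, giving 2 unpaired electrons.

2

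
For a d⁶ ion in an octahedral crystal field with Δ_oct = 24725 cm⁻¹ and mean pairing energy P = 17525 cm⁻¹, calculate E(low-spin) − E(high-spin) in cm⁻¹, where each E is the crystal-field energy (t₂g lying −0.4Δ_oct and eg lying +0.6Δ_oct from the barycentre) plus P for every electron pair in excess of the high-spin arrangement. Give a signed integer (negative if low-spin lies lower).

-14400

High-spin d⁶ fills as t₂g⁴ eg² with CFSE 4(−0.4) + 2(+0.6) = -0.4Δ_oct = -9890 cm⁻¹.
Low-spin t₂g⁶ eg⁰ gives -2.4Δ_oct = -59340 cm⁻¹, but forming 2 extra pairs costs 2P = 35050 cm⁻¹, so E(LS) = -59340 + 35050 = -24290 cm⁻¹.
Thus E(LS) − E(HS) = -14400 cm⁻¹.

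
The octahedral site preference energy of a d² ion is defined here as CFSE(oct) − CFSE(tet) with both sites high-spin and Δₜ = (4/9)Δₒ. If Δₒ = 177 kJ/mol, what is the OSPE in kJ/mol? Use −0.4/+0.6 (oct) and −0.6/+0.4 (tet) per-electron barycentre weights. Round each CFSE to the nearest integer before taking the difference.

-48

Octahedral (high-spin): t2g^2 e_g^0, CFSE = 2(−0.4) + 0(+0.6) = -0.8Δₒ = -0.8 × 177 = -142 kJ/mol.
Tetrahedral e^2 t2^0 gives -1.2Δₜ = -1.2 × (4/9) × 177 = -94 kJ/mol.
OSPE = -142 − (-94) = -48 kJ/mol.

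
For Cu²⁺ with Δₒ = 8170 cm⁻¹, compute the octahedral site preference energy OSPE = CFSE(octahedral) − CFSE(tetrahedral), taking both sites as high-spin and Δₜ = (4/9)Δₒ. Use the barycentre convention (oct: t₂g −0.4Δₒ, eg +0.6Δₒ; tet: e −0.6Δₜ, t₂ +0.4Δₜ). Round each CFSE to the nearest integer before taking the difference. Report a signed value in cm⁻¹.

-3450

Cu²⁺: group 11, so d-count = 11 − 2 = 9.
Octahedral (high-spin): t2g^6 e_g^3, CFSE = 6(−0.4) + 3(+0.6) = -0.6Δₒ = -0.6 × 8170 = -4902 cm⁻¹.
In a tetrahedral site the filling is e^4 t2^5: CFSE(tet) = -0.4Δₜ = -0.4 × (4/9)(8170) = -1452 cm⁻¹.
Subtracting, OSPE = -4902 − (-1452) = -3450 cm⁻¹.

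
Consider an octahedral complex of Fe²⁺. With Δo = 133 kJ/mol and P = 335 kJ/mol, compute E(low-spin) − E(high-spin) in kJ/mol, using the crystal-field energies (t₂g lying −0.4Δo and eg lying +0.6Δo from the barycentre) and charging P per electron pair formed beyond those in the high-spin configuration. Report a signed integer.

Fe²⁺: group 8, so d-count = 8 − 2 = 6.
In the high-spin limit (t₂g⁴ eg²) the orbital term is -0.4Δo = -53 kJ/mol, with no excess pairing.
For low-spin the configuration is t₂g⁶ eg⁰: orbital energy -2.4 × 133 = -319 kJ/mol, and 2 additional pairs relative to high-spin add 670 kJ/mol, giving 351 kJ/mol.
E(LS) − E(HS) = 351 − (-53) = 404 kJ/mol.

404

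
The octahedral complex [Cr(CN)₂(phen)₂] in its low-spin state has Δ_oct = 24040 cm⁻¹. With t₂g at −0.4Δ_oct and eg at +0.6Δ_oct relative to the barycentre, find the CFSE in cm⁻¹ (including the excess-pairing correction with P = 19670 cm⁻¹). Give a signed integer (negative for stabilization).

Ligand charges: 2×(-1) from CN⁻ and 2×(+0) from phen sum to -2; with overall charge +0, Cr is +2.
Cr is in group 6, so Cr²⁺ is d⁴ (6 − 2 = 4).
Electron filling gives t₂g⁴ eg⁰.
Orbital CFSE = 4(-0.4) + 0(0.6) = -1.6Δ_oct = -1.6 × 24040 = -38464 cm⁻¹.
High-spin d⁴ would be t₂g³ eg¹ with 0 pairs; low-spin has 1, so 1 excess pair costs +1P = +19670 cm⁻¹.
Net CFSE = -38464 + 19670 = -18794 cm⁻¹.

-18794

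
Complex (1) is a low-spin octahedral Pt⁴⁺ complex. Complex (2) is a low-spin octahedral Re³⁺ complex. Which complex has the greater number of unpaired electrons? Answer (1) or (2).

(1): Pt sits in group 10; removing 4 electrons leaves Pt⁴⁺ with 10 − 4 = 6 d electrons; t₂g⁶ eg⁰ → 0 unpaired.
(2): Re³⁺: group 7, so d-count = 7 − 3 = 4; t2g^4 e_g^0 → 2 unpaired.
So (2) has more unpaired electrons.

(2)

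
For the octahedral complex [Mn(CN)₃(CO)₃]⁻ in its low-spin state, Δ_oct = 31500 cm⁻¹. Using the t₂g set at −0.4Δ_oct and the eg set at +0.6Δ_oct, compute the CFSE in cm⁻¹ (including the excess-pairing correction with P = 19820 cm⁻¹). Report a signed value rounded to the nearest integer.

Ligand charges: 3×(-1) from CN⁻ and 3×(+0) from CO sum to -3; with overall charge -1, Mn is +2.
Mn²⁺: group 7, so d-count = 7 − 2 = 5.
Electron filling gives t₂g⁵ eg⁰.
CFSE(orbital) = 5×(-0.4Δ_oct) + 0×(0.6Δ_oct) = -2.0Δ_oct; with Δ_oct = 31500 cm⁻¹ that is -63000 cm⁻¹.
High-spin d⁵ would be t₂g³ eg² with 0 pairs; low-spin has 2, so 2 excess pairs cost +2P = +39640 cm⁻¹.
Overall CFSE = -63000 + 39640 = -23360 cm⁻¹.

-23360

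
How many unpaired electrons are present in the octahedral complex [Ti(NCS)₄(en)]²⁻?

Ligand charges: 4×(-1) from NCS⁻ and 1×(+0) from en sum to -4; with overall charge -2, Ti is +2.
Group 4 minus oxidation state +2 gives a d² configuration for Ti²⁺.
Configuration: t₂g² eg⁰, giving 2 unpaired electrons.

2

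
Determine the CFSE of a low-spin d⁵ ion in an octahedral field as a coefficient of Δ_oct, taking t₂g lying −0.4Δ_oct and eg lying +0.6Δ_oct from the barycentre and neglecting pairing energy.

Configuration: t₂g⁵ eg⁰.
CFSE = 5(-0.4Δ_oct) + 0(0.6Δ_oct) = -2.0Δ_oct + 0.0Δ_oct = -2.0Δ_oct.

-2.0 Δ_oct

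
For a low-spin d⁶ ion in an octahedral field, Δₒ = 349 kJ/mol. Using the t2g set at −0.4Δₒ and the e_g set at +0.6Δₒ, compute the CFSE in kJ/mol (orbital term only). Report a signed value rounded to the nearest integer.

The d⁶ electrons fill as t2g^6 e_g^0.
CFSE(orbital) = 6×(-0.4Δₒ) + 0×(0.6Δₒ) = -2.4Δₒ; with Δₒ = 349 kJ/mol that is -838 kJ/mol.

-838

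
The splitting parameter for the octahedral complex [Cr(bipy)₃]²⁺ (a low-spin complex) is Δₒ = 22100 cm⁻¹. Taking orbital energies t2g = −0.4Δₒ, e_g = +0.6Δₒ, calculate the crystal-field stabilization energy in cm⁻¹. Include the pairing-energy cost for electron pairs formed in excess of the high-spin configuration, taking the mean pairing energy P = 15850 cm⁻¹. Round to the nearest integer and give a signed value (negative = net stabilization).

-19510

bipy is neutral, so the +2 overall charge sits on Cr: oxidation state +2.
Group 6 minus oxidation state +2 gives a d⁴ configuration for Cr²⁺.
The d⁴ electrons fill as t2g^4 e_g^0.
The orbital stabilization is -1.6Δₒ = -1.6 × 22100 = -35360 cm⁻¹.
High-spin d⁴ would be t2g^3 e_g^1 with 0 pairs; low-spin has 1, so 1 excess pair costs +1P = +15850 cm⁻¹.
Overall CFSE = -35360 + 15850 = -19510 cm⁻¹.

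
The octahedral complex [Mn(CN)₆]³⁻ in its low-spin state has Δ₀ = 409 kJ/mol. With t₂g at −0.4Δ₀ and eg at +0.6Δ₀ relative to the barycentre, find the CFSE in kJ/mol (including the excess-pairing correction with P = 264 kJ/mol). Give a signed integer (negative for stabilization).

-390

Each CN⁻ contributes -1; 6 × (-1) = -6. With overall charge -3, Mn is in the +3 oxidation state.
Group 7 minus oxidation state +3 gives a d⁴ configuration for Mn³⁺.
Electron filling gives t₂g⁴ eg⁰.
CFSE(orbital) = 4×(-0.4Δ₀) + 0×(0.6Δ₀) = -1.6Δ₀; with Δ₀ = 409 kJ/mol that is -654 kJ/mol.
Pairing penalty: 1 pair vs 0 in the high-spin reference → 1 extra × P = 264 kJ/mol.
Overall CFSE = -654 + 264 = -390 kJ/mol.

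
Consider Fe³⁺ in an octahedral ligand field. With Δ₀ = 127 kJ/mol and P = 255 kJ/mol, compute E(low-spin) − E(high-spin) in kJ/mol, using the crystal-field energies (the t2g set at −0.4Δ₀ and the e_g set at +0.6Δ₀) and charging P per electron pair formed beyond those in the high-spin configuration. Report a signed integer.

Fe is in group 8, so Fe³⁺ is d⁵ (8 − 3 = 5).
High-spin d⁵ fills as t2g^3 e_g^2 with CFSE 3(−0.4) + 2(+0.6) = 0.0Δ₀ = 0 kJ/mol.
Low-spin t2g^5 e_g^0 gives -2.0Δ₀ = -254 kJ/mol, but forming 2 extra pairs costs 2P = 510 kJ/mol, so E(LS) = -254 + 510 = 256 kJ/mol.
The difference is 256 − (0) = 256 kJ/mol, so high-spin lies lower.

256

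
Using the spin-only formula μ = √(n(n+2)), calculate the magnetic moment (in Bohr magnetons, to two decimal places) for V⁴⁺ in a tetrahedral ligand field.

V is in group 5, so V⁴⁺ is d¹ (5 − 4 = 1).
Tetrahedral fields are weak (Δₜ ≈ 4/9 Δₒ), so electrons fill high-spin.
Configuration: e^1 t2^0 → 1 unpaired electron.
μ(spin-only) = √[1(1+2)] = √3 ≈ 1.73 Bohr magnetons.

1.73 Bohr magnetons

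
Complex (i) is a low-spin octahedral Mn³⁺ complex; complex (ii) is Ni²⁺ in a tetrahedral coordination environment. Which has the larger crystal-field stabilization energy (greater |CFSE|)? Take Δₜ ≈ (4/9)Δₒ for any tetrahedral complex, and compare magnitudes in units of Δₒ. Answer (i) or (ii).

(i)

(i): Mn is in group 7, so Mn³⁺ is d⁴ (7 − 3 = 4); t₂g⁴ eg⁰, CFSE = -1.6Δₒ.
(ii): Ni²⁺: group 10, so d-count = 10 − 2 = 8; With tetrahedral geometry the complex is necessarily high-spin; e^4 t2^4, CFSE = -0.8Δₜ ≈ -0.36Δₒ.
So (i) has the larger |CFSE|.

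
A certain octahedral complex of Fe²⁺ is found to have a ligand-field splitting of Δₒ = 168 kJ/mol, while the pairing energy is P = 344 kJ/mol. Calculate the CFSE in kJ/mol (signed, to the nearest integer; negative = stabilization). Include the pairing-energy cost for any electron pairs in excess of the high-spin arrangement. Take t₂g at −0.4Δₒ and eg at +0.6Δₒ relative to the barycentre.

-67

Fe is in group 8, so Fe²⁺ is d⁶ (8 − 2 = 6).
Δₒ < P, so pairing is avoided: the ground state is high-spin.
Filling d⁶ accordingly: t₂g⁴ eg².
Orbital CFSE = -0.4Δₒ = -0.4 × 168 = -67 kJ/mol.
High-spin has no excess pairs, so no pairing correction applies.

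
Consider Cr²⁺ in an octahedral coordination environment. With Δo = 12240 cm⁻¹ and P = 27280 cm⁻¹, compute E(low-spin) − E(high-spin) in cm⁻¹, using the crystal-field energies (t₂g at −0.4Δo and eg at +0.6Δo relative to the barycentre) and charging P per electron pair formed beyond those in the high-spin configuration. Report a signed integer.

Group 6 minus oxidation state +2 gives a d⁴ configuration for Cr²⁺.
High-spin: t₂g³ eg¹, CFSE = -0.6Δo = -7344 cm⁻¹.
Low-spin: t₂g⁴ eg⁰, orbital CFSE = -1.6Δo = -19584 cm⁻¹; plus 1 excess pair × P = +27280 cm⁻¹; total 7696 cm⁻¹.
Thus E(LS) − E(HS) = 15040 cm⁻¹.

15040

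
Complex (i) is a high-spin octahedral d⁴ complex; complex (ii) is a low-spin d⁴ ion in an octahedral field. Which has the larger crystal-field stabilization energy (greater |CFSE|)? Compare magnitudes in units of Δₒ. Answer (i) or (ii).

(i): t₂g³ eg¹, CFSE = -0.6Δₒ.
(ii): t2g^4 e_g^0, CFSE = -1.6Δₒ.
So (ii) has the larger |CFSE|.

(ii)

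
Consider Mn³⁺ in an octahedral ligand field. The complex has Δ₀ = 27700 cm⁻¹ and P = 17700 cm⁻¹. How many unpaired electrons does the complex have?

2

Mn sits in group 7; removing 3 electrons leaves Mn³⁺ with 7 − 3 = 4 d electrons.
Here Δ₀ > P (27700 > 17700), so the low-spin state is favoured.
That gives t₂g⁴ eg⁰.
Unpaired electrons: 2.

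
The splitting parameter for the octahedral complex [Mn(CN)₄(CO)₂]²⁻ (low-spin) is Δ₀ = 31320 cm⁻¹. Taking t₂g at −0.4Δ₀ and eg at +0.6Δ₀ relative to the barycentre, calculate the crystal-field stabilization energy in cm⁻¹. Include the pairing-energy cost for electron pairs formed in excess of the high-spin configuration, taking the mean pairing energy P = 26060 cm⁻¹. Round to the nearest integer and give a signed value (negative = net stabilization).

Ligand charges: 4×(-1) from CN⁻ and 2×(+0) from CO sum to -4; with overall charge -2, Mn is +2.
Mn sits in group 7; removing 2 electrons leaves Mn²⁺ with 7 − 2 = 5 d electrons.
Electron filling gives t₂g⁵ eg⁰.
Orbital CFSE = 5(-0.4) + 0(0.6) = -2.0Δ₀ = -2.0 × 31320 = -62640 cm⁻¹.
Pairing penalty: 2 pairs vs 0 in the high-spin reference → 2 extra × P = 52120 cm⁻¹.
Overall CFSE = -62640 + 52120 = -10520 cm⁻¹.

-10520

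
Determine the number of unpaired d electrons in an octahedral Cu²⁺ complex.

1

Cu²⁺: group 11, so d-count = 11 − 2 = 9.
Configuration: t₂g⁶ eg³, giving 1 unpaired electron.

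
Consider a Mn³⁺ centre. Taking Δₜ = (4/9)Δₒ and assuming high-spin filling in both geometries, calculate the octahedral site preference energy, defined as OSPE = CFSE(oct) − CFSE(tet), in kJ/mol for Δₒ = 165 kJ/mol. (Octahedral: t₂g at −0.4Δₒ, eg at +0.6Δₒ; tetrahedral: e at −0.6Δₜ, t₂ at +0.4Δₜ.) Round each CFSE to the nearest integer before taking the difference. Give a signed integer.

-70

Group 7 minus oxidation state +3 gives a d⁴ configuration for Mn³⁺.
Octahedral (high-spin): t₂g³ eg¹, CFSE = 3(−0.4) + 1(+0.6) = -0.6Δₒ = -0.6 × 165 = -99 kJ/mol.
Tetrahedral e² t₂² gives -0.4Δₜ = -0.4 × (4/9) × 165 = -29 kJ/mol.
OSPE = -99 − (-29) = -70 kJ/mol.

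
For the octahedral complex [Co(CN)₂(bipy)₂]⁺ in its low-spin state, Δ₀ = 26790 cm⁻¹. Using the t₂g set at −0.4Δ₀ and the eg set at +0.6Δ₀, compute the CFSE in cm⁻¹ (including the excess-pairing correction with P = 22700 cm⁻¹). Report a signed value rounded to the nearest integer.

-18896

Ligand charges: 2×(-1) from CN⁻ and 2×(+0) from bipy sum to -2; with overall charge +1, Co is +3.
Co³⁺: group 9, so d-count = 9 − 3 = 6.
The d⁶ electrons fill as t₂g⁶ eg⁰.
The orbital stabilization is -2.4Δ₀ = -2.4 × 26790 = -64296 cm⁻¹.
High-spin d⁶ would be t₂g⁴ eg² with 1 pair; low-spin has 3, so 2 excess pairs cost +2P = +45400 cm⁻¹.
Overall CFSE = -64296 + 45400 = -18896 cm⁻¹.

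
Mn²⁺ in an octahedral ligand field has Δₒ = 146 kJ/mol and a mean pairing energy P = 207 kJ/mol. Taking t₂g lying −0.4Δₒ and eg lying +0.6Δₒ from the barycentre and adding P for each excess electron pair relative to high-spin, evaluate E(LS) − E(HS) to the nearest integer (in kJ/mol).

Mn²⁺: group 7, so d-count = 7 − 2 = 5.
High-spin d⁵ fills as t₂g³ eg² with CFSE 3(−0.4) + 2(+0.6) = 0.0Δₒ = 0 kJ/mol.
Low-spin: t₂g⁵ eg⁰, orbital CFSE = -2.0Δₒ = -292 kJ/mol; plus 2 excess pairs × P = +414 kJ/mol; total 122 kJ/mol.
The difference is 122 − (0) = 122 kJ/mol, so high-spin lies lower.

122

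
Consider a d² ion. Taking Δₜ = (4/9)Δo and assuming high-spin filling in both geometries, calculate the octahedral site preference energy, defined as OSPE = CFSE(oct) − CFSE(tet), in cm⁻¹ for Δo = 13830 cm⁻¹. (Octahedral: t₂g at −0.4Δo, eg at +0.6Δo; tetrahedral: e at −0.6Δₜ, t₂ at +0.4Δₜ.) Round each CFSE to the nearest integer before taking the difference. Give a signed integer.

-3688

Octahedral (high-spin): t2g^2 e_g^0, CFSE = 2(−0.4) + 0(+0.6) = -0.8Δo = -0.8 × 13830 = -11064 cm⁻¹.
In a tetrahedral site the filling is e^2 t2^0: CFSE(tet) = -1.2Δₜ = -1.2 × (4/9)(13830) = -7376 cm⁻¹.
OSPE = CFSE(oct) − CFSE(tet) = -11064 − (-7376) = -3688 cm⁻¹.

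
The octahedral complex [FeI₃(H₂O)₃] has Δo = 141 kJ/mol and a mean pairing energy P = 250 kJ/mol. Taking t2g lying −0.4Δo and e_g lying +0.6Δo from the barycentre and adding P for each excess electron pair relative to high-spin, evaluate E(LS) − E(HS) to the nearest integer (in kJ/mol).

Ligand charges: 3×(-1) from I⁻ and 3×(+0) from H₂O sum to -3; with overall charge +0, Fe is +3.
Fe³⁺: group 8, so d-count = 8 − 3 = 5.
High-spin: t2g^3 e_g^2, CFSE = 0.0Δo = 0 kJ/mol.
For low-spin the configuration is t2g^5 e_g^0: orbital energy -2.0 × 141 = -282 kJ/mol, and 2 additional pairs relative to high-spin add 500 kJ/mol, giving 218 kJ/mol.
The difference is 218 − (0) = 218 kJ/mol, so high-spin lies lower.

218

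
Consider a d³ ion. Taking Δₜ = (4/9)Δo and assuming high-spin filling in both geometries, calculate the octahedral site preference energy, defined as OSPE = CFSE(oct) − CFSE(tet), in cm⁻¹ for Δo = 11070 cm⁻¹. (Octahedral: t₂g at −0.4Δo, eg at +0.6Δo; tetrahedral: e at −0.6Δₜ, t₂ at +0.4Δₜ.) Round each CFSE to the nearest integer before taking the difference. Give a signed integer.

In an octahedral site d³ (HS) is t2g^3 e_g^0, giving CFSE(oct) = -1.2Δo = -13284 cm⁻¹.
Tetrahedral: e^2 t2^1, CFSE = 2(−0.6) + 1(+0.4) = -0.8Δₜ = -0.8 × (4/9) × 11070 = -3936 cm⁻¹.
OSPE = CFSE(oct) − CFSE(tet) = -13284 − (-3936) = -9348 cm⁻¹.

-9348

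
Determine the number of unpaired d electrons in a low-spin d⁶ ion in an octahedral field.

0

Configuration: t₂g⁶ eg⁰, giving 0 unpaired electrons.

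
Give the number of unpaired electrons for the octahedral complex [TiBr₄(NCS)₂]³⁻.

Ligand charges: 4×(-1) from Br⁻ and 2×(-1) from NCS⁻ sum to -6; with overall charge -3, Ti is +3.
Ti³⁺: group 4, so d-count = 4 − 3 = 1.
Configuration: t₂g¹ eg⁰, giving 1 unpaired electron.

1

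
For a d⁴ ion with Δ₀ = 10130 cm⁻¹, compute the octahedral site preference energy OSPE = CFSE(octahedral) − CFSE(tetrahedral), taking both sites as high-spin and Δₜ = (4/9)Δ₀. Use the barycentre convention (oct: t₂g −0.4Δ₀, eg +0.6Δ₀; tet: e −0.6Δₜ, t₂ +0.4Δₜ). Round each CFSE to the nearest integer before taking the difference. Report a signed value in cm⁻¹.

In an octahedral site d⁴ (HS) is t₂g³ eg¹, giving CFSE(oct) = -0.6Δ₀ = -6078 cm⁻¹.
Tetrahedral e² t₂² gives -0.4Δₜ = -0.4 × (4/9) × 10130 = -1801 cm⁻¹.
OSPE = -6078 − (-1801) = -4277 cm⁻¹.

-4277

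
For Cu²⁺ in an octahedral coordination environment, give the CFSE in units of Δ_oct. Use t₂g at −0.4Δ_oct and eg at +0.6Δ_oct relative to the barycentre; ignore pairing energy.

-0.6 Δ_oct

Cu sits in group 11; removing 2 electrons leaves Cu²⁺ with 11 − 2 = 9 d electrons.
Configuration: t₂g⁶ eg³.
CFSE = 6(-0.4Δ_oct) + 3(0.6Δ_oct) = -2.4Δ_oct + 1.8Δ_oct = -0.6Δ_oct.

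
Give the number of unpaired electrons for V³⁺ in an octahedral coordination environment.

2

Group 5 minus oxidation state +3 gives a d² configuration for V³⁺.
Configuration: t2g^2 e_g^0, giving 2 unpaired electrons.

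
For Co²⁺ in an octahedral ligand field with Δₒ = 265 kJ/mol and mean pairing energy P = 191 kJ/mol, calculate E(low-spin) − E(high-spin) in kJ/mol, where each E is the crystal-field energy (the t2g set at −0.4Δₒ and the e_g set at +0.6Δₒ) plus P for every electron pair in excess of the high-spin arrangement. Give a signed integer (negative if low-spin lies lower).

-74

Group 9 minus oxidation state +2 gives a d⁷ configuration for Co²⁺.
High-spin d⁷ fills as t2g^5 e_g^2 with CFSE 5(−0.4) + 2(+0.6) = -0.8Δₒ = -212 kJ/mol.
Low-spin: t2g^6 e_g^1, orbital CFSE = -1.8Δₒ = -477 kJ/mol; plus 1 excess pair × P = +191 kJ/mol; total -286 kJ/mol.
The difference is -286 − (-212) = -74 kJ/mol, so low-spin lies lower.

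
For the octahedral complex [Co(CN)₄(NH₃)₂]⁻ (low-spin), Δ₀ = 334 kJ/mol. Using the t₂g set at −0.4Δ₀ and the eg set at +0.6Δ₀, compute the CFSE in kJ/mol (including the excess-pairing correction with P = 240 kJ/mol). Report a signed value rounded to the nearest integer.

Ligand charges: 4×(-1) from CN⁻ and 2×(+0) from NH₃ sum to -4; with overall charge -1, Co is +3.
Co sits in group 9; removing 3 electrons leaves Co³⁺ with 9 − 3 = 6 d electrons.
The d⁶ electrons fill as t₂g⁶ eg⁰.
The orbital stabilization is -2.4Δ₀ = -2.4 × 334 = -802 kJ/mol.
Pairing penalty: 3 pairs vs 1 in the high-spin reference → 2 extra × P = 480 kJ/mol.
Overall CFSE = -802 + 480 = -322 kJ/mol.

-322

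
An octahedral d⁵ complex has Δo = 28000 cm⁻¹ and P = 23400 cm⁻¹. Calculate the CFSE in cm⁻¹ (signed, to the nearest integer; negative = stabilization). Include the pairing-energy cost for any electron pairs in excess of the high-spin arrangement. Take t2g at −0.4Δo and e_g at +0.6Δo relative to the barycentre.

-9200

With Δo > P the complex is low-spin.
That gives t2g^5 e_g^0.
Orbital CFSE = -2.0Δo = -2.0 × 28000 = -56000 cm⁻¹.
Excess pairs vs high-spin: 2 − 0 = 2; pairing cost = +46800 cm⁻¹.
Net CFSE = -56000 + 46800 = -9200 cm⁻¹.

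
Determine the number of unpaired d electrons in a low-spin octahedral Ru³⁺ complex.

Ru is in group 8, so Ru³⁺ is d⁵ (8 − 3 = 5).
Configuration: t2g^5 e_g^0, giving 1 unpaired electron.

1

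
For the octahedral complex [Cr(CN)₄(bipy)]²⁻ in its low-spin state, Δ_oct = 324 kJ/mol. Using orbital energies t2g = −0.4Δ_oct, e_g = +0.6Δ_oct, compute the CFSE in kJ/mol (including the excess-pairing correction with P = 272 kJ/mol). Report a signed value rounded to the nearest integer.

Ligand charges: 4×(-1) from CN⁻ and 1×(+0) from bipy sum to -4; with overall charge -2, Cr is +2.
Group 6 minus oxidation state +2 gives a d⁴ configuration for Cr²⁺.
Configuration: t2g^4 e_g^0.
Orbital CFSE = 4(-0.4) + 0(0.6) = -1.6Δ_oct = -1.6 × 324 = -518 kJ/mol.
Pairing penalty: 1 pair vs 0 in the high-spin reference → 1 extra × P = 272 kJ/mol.
Combining: -518 + 272 = -246 kJ/mol.

-246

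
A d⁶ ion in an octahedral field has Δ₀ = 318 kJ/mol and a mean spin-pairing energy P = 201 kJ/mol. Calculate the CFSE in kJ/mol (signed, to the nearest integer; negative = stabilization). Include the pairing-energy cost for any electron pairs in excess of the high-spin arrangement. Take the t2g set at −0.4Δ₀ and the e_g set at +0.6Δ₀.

-361

Δ₀ > P, so pairing is preferred: the ground state is low-spin.
That gives t2g^6 e_g^0.
Orbital CFSE = -2.4Δ₀ = -2.4 × 318 = -763 kJ/mol.
Excess pairs vs high-spin: 3 − 1 = 2; pairing cost = +402 kJ/mol.
Net CFSE = -763 + 402 = -361 kJ/mol.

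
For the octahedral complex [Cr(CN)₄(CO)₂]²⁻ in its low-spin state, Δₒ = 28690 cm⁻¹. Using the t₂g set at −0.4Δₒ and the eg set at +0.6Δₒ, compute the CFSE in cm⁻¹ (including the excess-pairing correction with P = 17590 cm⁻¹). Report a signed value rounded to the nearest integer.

-28314

Ligand charges: 4×(-1) from CN⁻ and 2×(+0) from CO sum to -4; with overall charge -2, Cr is +2.
Group 6 minus oxidation state +2 gives a d⁴ configuration for Cr²⁺.
Configuration: t₂g⁴ eg⁰.
CFSE(orbital) = 4×(-0.4Δₒ) + 0×(0.6Δₒ) = -1.6Δₒ; with Δₒ = 28690 cm⁻¹ that is -45904 cm⁻¹.
High-spin d⁴ would be t₂g³ eg¹ with 0 pairs; low-spin has 1, so 1 excess pair costs +1P = +17590 cm⁻¹.
Combining: -45904 + 17590 = -28314 cm⁻¹.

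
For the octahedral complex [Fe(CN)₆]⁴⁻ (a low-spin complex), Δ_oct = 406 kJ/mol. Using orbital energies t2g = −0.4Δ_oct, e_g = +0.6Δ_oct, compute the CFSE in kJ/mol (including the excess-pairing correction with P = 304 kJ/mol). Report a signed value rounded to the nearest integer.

Each CN⁻ contributes -1; 6 × (-1) = -6. With overall charge -4, Fe is in the +2 oxidation state.
Fe sits in group 8; removing 2 electrons leaves Fe²⁺ with 8 − 2 = 6 d electrons.
Configuration: t2g^6 e_g^0.
Orbital CFSE = 6(-0.4) + 0(0.6) = -2.4Δ_oct = -2.4 × 406 = -974 kJ/mol.
Relative to high-spin t2g^4 e_g^2 (1 paired), the low-spin configuration has 2 additional pairs, contributing +2 × 304 = +608 kJ/mol.
Overall CFSE = -974 + 608 = -366 kJ/mol.

-366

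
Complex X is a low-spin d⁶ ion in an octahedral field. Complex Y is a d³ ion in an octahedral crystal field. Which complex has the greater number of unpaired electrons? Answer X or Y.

X: t2g^6 e_g^0 → 0 unpaired.
Y: For octahedral d³ the high- and low-spin configurations coincide; t₂g³ eg⁰ → 3 unpaired.
So Y has more unpaired electrons.

Y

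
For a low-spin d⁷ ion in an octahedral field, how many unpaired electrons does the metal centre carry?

1

Configuration: t2g^6 e_g^1, giving 1 unpaired electron.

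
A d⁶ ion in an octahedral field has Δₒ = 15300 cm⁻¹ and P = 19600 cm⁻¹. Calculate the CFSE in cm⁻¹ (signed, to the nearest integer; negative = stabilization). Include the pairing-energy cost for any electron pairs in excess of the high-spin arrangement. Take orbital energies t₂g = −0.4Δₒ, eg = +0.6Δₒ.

-6120

Δₒ < P, so pairing is avoided: the ground state is high-spin.
Filling d⁶ accordingly: t₂g⁴ eg².
Orbital CFSE = -0.4Δₒ = -0.4 × 15300 = -6120 cm⁻¹.
High-spin has no excess pairs, so no pairing correction applies.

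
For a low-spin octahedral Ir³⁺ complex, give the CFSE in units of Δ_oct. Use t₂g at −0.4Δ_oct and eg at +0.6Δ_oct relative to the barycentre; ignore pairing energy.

Ir is in group 9, so Ir³⁺ is d⁶ (9 − 3 = 6).
Configuration: t₂g⁶ eg⁰.
CFSE = 6(-0.4Δ_oct) + 0(0.6Δ_oct) = -2.4Δ_oct + 0.0Δ_oct = -2.4Δ_oct.

-2.4 Δ_oct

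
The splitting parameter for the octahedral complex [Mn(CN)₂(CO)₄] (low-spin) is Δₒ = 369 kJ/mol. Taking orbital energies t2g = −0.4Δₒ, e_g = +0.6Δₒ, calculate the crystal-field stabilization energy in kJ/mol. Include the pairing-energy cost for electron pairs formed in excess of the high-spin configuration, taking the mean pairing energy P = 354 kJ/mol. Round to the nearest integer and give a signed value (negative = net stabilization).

-30

Ligand charges: 2×(-1) from CN⁻ and 4×(+0) from CO sum to -2; with overall charge +0, Mn is +2.
Mn is in group 7, so Mn²⁺ is d⁵ (7 − 2 = 5).
Configuration: t2g^5 e_g^0.
CFSE(orbital) = 5×(-0.4Δₒ) + 0×(0.6Δₒ) = -2.0Δₒ; with Δₒ = 369 kJ/mol that is -738 kJ/mol.
Pairing penalty: 2 pairs vs 0 in the high-spin reference → 2 extra × P = 708 kJ/mol.
Combining: -738 + 708 = -30 kJ/mol.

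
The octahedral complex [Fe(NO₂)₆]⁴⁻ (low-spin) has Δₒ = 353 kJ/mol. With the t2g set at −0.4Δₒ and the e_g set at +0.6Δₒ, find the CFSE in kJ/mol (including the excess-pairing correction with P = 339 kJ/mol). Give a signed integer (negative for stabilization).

-169

Each NO₂⁻ contributes -1; 6 × (-1) = -6. With overall charge -4, Fe is in the +2 oxidation state.
Fe sits in group 8; removing 2 electrons leaves Fe²⁺ with 8 − 2 = 6 d electrons.
The d⁶ electrons fill as t2g^6 e_g^0.
The orbital stabilization is -2.4Δₒ = -2.4 × 353 = -847 kJ/mol.
High-spin d⁶ would be t2g^4 e_g^2 with 1 pair; low-spin has 3, so 2 excess pairs cost +2P = +678 kJ/mol.
Overall CFSE = -847 + 678 = -169 kJ/mol.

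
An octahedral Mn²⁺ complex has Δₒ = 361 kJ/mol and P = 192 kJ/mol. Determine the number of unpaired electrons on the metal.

1

Group 7 minus oxidation state +2 gives a d⁵ configuration for Mn²⁺.
Since Δₒ = 361 kJ/mol > P = 192 kJ/mol, the complex adopts the low-spin configuration.
Configuration: t₂g⁵ eg⁰.
Unpaired electrons: 1.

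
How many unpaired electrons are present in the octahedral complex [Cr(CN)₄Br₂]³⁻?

3

Ligand charges: 4×(-1) from CN⁻ and 2×(-1) from Br⁻ sum to -6; with overall charge -3, Cr is +3.
Cr sits in group 6; removing 3 electrons leaves Cr³⁺ with 6 − 3 = 3 d electrons.
Configuration: t2g^3 e_g^0, giving 3 unpaired electrons.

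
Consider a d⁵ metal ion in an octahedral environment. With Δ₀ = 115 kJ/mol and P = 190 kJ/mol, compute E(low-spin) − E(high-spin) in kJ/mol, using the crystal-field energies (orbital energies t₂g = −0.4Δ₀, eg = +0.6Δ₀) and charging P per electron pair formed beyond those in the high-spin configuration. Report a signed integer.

In the high-spin limit (t₂g³ eg²) the orbital term is 0.0Δ₀ = 0 kJ/mol, with no excess pairing.
For low-spin the configuration is t₂g⁵ eg⁰: orbital energy -2.0 × 115 = -230 kJ/mol, and 2 additional pairs relative to high-spin add 380 kJ/mol, giving 150 kJ/mol.
E(LS) − E(HS) = 150 − (0) = 150 kJ/mol.

150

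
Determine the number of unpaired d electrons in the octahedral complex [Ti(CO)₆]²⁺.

2

CO is neutral, so the +2 overall charge sits on Ti: oxidation state +2.
Ti sits in group 4; removing 2 electrons leaves Ti²⁺ with 4 − 2 = 2 d electrons.
Configuration: t2g^2 e_g^0, giving 2 unpaired electrons.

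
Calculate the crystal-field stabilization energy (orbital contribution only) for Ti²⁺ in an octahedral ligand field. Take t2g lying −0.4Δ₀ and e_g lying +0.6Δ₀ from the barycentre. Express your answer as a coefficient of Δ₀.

Ti²⁺: group 4, so d-count = 4 − 2 = 2.
For octahedral d² the high- and low-spin configurations coincide.
Configuration: t2g^2 e_g^0.
CFSE = 2(-0.4Δ₀) + 0(0.6Δ₀) = -0.8Δ₀ + 0.0Δ₀ = -0.8Δ₀.

-0.8 Δ₀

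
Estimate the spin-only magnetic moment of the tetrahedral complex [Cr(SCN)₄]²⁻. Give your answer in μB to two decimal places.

4.90 μB

Each SCN⁻ contributes -1; 4 × (-1) = -4. With overall charge -2, Cr is in the +2 oxidation state.
Cr²⁺: group 6, so d-count = 6 − 2 = 4.
Tetrahedral fields are weak (Δₜ ≈ 4/9 Δₒ), so electrons fill high-spin.
Configuration: e^2 t2^2 → 4 unpaired electrons.
μ(spin-only) = √[4(4+2)] = √24 ≈ 4.90 μB.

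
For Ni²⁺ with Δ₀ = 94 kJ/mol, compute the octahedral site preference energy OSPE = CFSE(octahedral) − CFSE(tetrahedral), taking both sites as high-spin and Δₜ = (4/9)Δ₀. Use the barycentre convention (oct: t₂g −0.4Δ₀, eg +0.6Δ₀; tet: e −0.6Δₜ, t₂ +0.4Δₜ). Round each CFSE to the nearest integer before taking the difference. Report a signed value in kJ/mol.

Ni²⁺: group 10, so d-count = 10 − 2 = 8.
Octahedral high-spin t2g^6 e_g^2: CFSE = -1.2 × 94 = -113 kJ/mol.
In a tetrahedral site the filling is e^4 t2^4: CFSE(tet) = -0.8Δₜ = -0.8 × (4/9)(94) = -33 kJ/mol.
Subtracting, OSPE = -113 − (-33) = -80 kJ/mol.

-80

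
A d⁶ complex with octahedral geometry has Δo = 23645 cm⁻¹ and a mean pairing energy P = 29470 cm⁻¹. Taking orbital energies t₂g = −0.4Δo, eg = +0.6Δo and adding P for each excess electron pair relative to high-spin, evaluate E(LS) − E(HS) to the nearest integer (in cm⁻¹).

11650

In the high-spin limit (t₂g⁴ eg²) the orbital term is -0.4Δo = -9458 cm⁻¹, with no excess pairing.
For low-spin the configuration is t₂g⁶ eg⁰: orbital energy -2.4 × 23645 = -56748 cm⁻¹, and 2 additional pairs relative to high-spin add 58940 cm⁻¹, giving 2192 cm⁻¹.
E(LS) − E(HS) = 2192 − (-9458) = 11650 cm⁻¹.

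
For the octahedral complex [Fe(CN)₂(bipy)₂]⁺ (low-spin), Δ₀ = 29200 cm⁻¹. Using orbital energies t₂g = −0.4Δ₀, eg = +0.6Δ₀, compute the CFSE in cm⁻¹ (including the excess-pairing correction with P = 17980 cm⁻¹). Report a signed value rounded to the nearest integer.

-22440

Ligand charges: 2×(-1) from CN⁻ and 2×(+0) from bipy sum to -2; with overall charge +1, Fe is +3.
Fe is in group 8, so Fe³⁺ is d⁵ (8 − 3 = 5).
Configuration: t₂g⁵ eg⁰.
CFSE(orbital) = 5×(-0.4Δ₀) + 0×(0.6Δ₀) = -2.0Δ₀; with Δ₀ = 29200 cm⁻¹ that is -58400 cm⁻¹.
Relative to high-spin t₂g³ eg² (0 paired), the low-spin configuration has 2 additional pairs, contributing +2 × 17980 = +35960 cm⁻¹.
Net CFSE = -58400 + 35960 = -22440 cm⁻¹.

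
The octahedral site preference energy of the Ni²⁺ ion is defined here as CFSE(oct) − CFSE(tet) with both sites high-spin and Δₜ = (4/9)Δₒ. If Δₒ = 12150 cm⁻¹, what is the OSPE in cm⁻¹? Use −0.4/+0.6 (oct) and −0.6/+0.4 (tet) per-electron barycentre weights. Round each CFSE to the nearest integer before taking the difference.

Ni²⁺: group 10, so d-count = 10 − 2 = 8.
Octahedral (high-spin): t2g^6 e_g^2, CFSE = 6(−0.4) + 2(+0.6) = -1.2Δₒ = -1.2 × 12150 = -14580 cm⁻¹.
In a tetrahedral site the filling is e^4 t2^4: CFSE(tet) = -0.8Δₜ = -0.8 × (4/9)(12150) = -4320 cm⁻¹.
OSPE = -14580 − (-4320) = -10260 cm⁻¹.

-10260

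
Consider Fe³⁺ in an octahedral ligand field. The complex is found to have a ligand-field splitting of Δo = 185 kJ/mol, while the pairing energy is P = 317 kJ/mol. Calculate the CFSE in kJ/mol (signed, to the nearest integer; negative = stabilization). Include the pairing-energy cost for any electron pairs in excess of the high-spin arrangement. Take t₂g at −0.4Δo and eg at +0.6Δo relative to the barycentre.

Group 8 minus oxidation state +3 gives a d⁵ configuration for Fe³⁺.
Δo < P, so pairing is avoided: the ground state is high-spin.
Configuration: t₂g³ eg².
Orbital CFSE = 0.0Δo = 0.0 × 185 = 0 kJ/mol.
High-spin has no excess pairs, so no pairing correction applies.

0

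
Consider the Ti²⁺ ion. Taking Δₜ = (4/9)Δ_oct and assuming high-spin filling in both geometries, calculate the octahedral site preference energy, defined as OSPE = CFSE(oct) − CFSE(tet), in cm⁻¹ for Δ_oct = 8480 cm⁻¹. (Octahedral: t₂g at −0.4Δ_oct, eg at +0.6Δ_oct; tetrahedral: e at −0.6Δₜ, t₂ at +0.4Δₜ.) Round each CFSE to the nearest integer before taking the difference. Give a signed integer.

-2261

Ti²⁺: group 4, so d-count = 4 − 2 = 2.
Octahedral high-spin t₂g² eg⁰: CFSE = -0.8 × 8480 = -6784 cm⁻¹.
In a tetrahedral site the filling is e² t₂⁰: CFSE(tet) = -1.2Δₜ = -1.2 × (4/9)(8480) = -4523 cm⁻¹.
OSPE = CFSE(oct) − CFSE(tet) = -6784 − (-4523) = -2261 cm⁻¹.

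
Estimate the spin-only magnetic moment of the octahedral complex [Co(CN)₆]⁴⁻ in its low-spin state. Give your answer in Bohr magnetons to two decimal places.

1.73 Bohr magnetons

Each CN⁻ contributes -1; 6 × (-1) = -6. With overall charge -4, Co is in the +2 oxidation state.
Group 9 minus oxidation state +2 gives a d⁷ configuration for Co²⁺.
Configuration: t₂g⁶ eg¹ → 1 unpaired electron.
μ(spin-only) = √[1(1+2)] = √3 ≈ 1.73 Bohr magnetons.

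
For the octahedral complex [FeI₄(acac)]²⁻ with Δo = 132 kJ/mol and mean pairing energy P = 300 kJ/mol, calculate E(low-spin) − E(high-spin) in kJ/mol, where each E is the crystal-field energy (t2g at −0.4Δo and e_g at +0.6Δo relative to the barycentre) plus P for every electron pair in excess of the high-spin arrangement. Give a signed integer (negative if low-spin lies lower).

336

Ligand charges: 4×(-1) from I⁻ and 1×(-1) from acac⁻ sum to -5; with overall charge -2, Fe is +3.
Fe³⁺: group 8, so d-count = 8 − 3 = 5.
High-spin d⁵ fills as t2g^3 e_g^2 with CFSE 3(−0.4) + 2(+0.6) = 0.0Δo = 0 kJ/mol.
Low-spin t2g^5 e_g^0 gives -2.0Δo = -264 kJ/mol, but forming 2 extra pairs costs 2P = 600 kJ/mol, so E(LS) = -264 + 600 = 336 kJ/mol.
The difference is 336 − (0) = 336 kJ/mol, so high-spin lies lower.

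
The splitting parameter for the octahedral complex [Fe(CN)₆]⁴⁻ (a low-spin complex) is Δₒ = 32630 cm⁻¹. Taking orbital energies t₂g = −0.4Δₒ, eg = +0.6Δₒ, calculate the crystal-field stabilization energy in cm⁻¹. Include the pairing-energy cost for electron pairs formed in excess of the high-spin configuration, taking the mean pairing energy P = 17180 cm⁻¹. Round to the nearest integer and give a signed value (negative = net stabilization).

-43952

Each CN⁻ contributes -1; 6 × (-1) = -6. With overall charge -4, Fe is in the +2 oxidation state.
Fe is in group 8, so Fe²⁺ is d⁶ (8 − 2 = 6).
Configuration: t₂g⁶ eg⁰.
The orbital stabilization is -2.4Δₒ = -2.4 × 32630 = -78312 cm⁻¹.
High-spin d⁶ would be t₂g⁴ eg² with 1 pair; low-spin has 3, so 2 excess pairs cost +2P = +34360 cm⁻¹.
Net CFSE = -78312 + 34360 = -43952 cm⁻¹.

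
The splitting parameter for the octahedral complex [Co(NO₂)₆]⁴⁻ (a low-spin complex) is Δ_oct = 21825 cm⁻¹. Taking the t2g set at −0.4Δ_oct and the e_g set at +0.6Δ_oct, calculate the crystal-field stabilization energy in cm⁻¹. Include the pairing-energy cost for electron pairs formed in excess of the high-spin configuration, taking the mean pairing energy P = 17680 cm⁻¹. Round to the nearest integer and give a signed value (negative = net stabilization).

-21605

Each NO₂⁻ contributes -1; 6 × (-1) = -6. With overall charge -4, Co is in the +2 oxidation state.
Co²⁺: group 9, so d-count = 9 − 2 = 7.
Electron filling gives t2g^6 e_g^1.
CFSE(orbital) = 6×(-0.4Δ_oct) + 1×(0.6Δ_oct) = -1.8Δ_oct; with Δ_oct = 21825 cm⁻¹ that is -39285 cm⁻¹.
Relative to high-spin t2g^5 e_g^2 (2 paired), the low-spin configuration has 1 additional pair, contributing +1 × 17680 = +17680 cm⁻¹.
Net CFSE = -39285 + 17680 = -21605 cm⁻¹.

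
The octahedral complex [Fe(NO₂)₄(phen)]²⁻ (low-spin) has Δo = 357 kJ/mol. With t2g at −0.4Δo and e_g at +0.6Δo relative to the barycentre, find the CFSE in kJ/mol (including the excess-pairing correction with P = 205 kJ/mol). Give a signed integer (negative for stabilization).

Ligand charges: 4×(-1) from NO₂⁻ and 1×(+0) from phen sum to -4; with overall charge -2, Fe is +2.
Group 8 minus oxidation state +2 gives a d⁶ configuration for Fe²⁺.
The d⁶ electrons fill as t2g^6 e_g^0.
CFSE(orbital) = 6×(-0.4Δo) + 0×(0.6Δo) = -2.4Δo; with Δo = 357 kJ/mol that is -857 kJ/mol.
Pairing penalty: 3 pairs vs 1 in the high-spin reference → 2 extra × P = 410 kJ/mol.
Combining: -857 + 410 = -447 kJ/mol.

-447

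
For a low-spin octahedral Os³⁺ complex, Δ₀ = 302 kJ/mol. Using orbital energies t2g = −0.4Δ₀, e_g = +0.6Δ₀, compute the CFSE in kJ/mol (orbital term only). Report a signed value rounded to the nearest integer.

-604

Os³⁺: group 8, so d-count = 8 − 3 = 5.
Configuration: t2g^5 e_g^0.
CFSE(orbital) = 5×(-0.4Δ₀) + 0×(0.6Δ₀) = -2.0Δ₀; with Δ₀ = 302 kJ/mol that is -604 kJ/mol.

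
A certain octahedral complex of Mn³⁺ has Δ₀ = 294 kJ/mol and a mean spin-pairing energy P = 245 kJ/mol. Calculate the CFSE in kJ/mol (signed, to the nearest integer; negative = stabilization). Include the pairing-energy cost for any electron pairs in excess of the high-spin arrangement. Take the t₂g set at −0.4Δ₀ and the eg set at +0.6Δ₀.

-225

Group 7 minus oxidation state +3 gives a d⁴ configuration for Mn³⁺.
Here Δ₀ > P (294 > 245), so the low-spin state is favoured.
That gives t₂g⁴ eg⁰.
Orbital CFSE = -1.6Δ₀ = -1.6 × 294 = -470 kJ/mol.
Excess pairs vs high-spin: 1 − 0 = 1; pairing cost = +245 kJ/mol.
Net CFSE = -470 + 245 = -225 kJ/mol.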